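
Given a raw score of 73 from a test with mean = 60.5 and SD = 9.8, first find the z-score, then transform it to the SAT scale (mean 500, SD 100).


z = (X - mean) / SD = (73 - 60.5) / 9.8
z = 12.5 / 9.8
z = 1.2755
SAT-scale = SAT = 500 + 100z
Carry z at full precision (z = 12.5 / 9.8) into the conversion:
SAT-scale = 500 + 100 * (12.5 / 9.8) = 500 + 1250 / 9.8
SAT-scale = 500 + 127.551
SAT-scale = 627.551

627.551


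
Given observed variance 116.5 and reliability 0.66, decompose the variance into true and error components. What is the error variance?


var_true = rxx * var_obs = 0.66 * 116.5 = 76.89
var_error = var_obs - var_true
var_error = 116.5 - 76.89
var_error = 39.61

39.61


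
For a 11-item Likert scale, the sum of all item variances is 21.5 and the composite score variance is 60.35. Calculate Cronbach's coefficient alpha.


alpha = (k/(k-1)) * (1 - sum(si^2)/s_total^2)
= (11/10) * (1 - 21.5/60.35)
alpha = 0.7081

0.7081


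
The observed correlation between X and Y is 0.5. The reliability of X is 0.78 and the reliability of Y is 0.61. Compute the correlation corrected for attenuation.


r_corrected = rxy / sqrt(rxx * ryy)
= 0.5 / sqrt(0.78 * 0.61)
= 0.5 / sqrt(0.4758)
= 0.5 / 0.689783
r_corrected = 0.7249

0.7249


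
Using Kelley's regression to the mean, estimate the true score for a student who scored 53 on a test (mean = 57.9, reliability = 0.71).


T_est = rxx * X + (1 - rxx) * mean
T_est = 0.71 * 53 + 0.29 * 57.9
T_est = 37.63 + 16.791
T_est = 54.421

54.421


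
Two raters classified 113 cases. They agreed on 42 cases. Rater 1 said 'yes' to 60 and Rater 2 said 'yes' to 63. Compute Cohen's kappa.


P_o = 42/113 = 0.371681
P_e = (60*63 + 53*50) / 12769 = 0.503563
kappa = (P_o - P_e) / (1 - P_e)
kappa = (0.371681 - 0.503563) / (1 - 0.503563)
kappa = -0.2657

-0.2657


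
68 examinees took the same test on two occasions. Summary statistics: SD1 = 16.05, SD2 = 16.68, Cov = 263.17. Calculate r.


r = cov(X,Y) / (SD_X * SD_Y)
r = 263.17 / (16.05 * 16.68)
r = 263.17 / 267.714
r = 0.983

0.983


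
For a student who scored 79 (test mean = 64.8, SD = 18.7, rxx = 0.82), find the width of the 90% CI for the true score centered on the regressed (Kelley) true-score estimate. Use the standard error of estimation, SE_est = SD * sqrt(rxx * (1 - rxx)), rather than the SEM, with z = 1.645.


True score estimate = 0.82*79 + 0.18*64.8 = 76.444
SE_est = SD * sqrt(rxx * (1 - rxx)) = 18.7 * sqrt(0.82 * 0.18) = 18.7 * sqrt(0.1476) = 7.184305
CI = T_est +/- z * SE_est, so width = 2 * z * SE_est = 2 * 1.645 * 7.184305
Width = 23.6364

23.6364


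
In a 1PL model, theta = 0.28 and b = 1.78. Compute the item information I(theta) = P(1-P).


P = 1/(1+exp(-(0.28-1.78))) = 0.1824
I = P*(1-P) = 0.1824 * 0.8176
I = 0.1491

0.1491


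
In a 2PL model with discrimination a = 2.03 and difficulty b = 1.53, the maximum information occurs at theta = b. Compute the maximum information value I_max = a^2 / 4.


For 2PL, max info at theta = b = 1.53
I_max = a^2 / 4 = 2.03^2 / 4
= 4.1209 / 4
I_max = 1.0302

1.0302


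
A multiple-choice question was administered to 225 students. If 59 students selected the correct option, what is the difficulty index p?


Item difficulty p = number correct / total examinees
p = 59 / 225
p = 0.2622

0.2622


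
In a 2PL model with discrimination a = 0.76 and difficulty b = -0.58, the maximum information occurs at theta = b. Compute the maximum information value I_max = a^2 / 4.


For 2PL, max info at theta = b = -0.58
I_max = a^2 / 4 = 0.76^2 / 4
= 0.5776 / 4
I_max = 0.1444

0.1444


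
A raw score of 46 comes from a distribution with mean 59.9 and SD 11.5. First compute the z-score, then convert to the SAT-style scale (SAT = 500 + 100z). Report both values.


z = (X - mean) / SD = (46 - 59.9) / 11.5
z = -13.9 / 11.5
z = -1.2087
SAT-scale = SAT = 500 + 100z
Carry z at full precision (z = -13.9 / 11.5) into the conversion:
SAT-scale = 500 + 100 * (-13.9 / 11.5) = 500 + -1390 / 11.5
SAT-scale = 500 + -120.8696
SAT-scale = 379.1304

379.1304


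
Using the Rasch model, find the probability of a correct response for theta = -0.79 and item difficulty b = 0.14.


theta - b = -0.79 - 0.14 = -0.93
exp(-(theta - b)) = exp(0.93) = 2.5345
P = 1 / (1 + 2.5345)
P = 0.2829

0.2829


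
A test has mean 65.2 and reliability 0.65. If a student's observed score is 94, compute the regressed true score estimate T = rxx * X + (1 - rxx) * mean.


T_est = rxx * X + (1 - rxx) * mean
T_est = 0.65 * 94 + 0.35 * 65.2
T_est = 61.1 + 22.82
T_est = 83.92

83.92


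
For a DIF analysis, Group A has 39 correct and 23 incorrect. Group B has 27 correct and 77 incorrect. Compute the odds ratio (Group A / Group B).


Odds_A = 39/23 = 1.6957
Odds_B = 27/77 = 0.3506
OR = Odds_A / Odds_B = 1.6957 / 0.3506
Exactly, OR = (39 * 77) / (23 * 27) = 3003 / 621
OR = 4.8357

4.8357


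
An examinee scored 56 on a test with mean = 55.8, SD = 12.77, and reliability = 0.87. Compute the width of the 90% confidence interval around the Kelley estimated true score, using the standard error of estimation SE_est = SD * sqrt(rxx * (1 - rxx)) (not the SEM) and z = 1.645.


True score estimate = 0.87*56 + 0.13*55.8 = 55.974
SE_est = SD * sqrt(rxx * (1 - rxx)) = 12.77 * sqrt(0.87 * 0.13) = 12.77 * sqrt(0.1131) = 4.294595
CI = T_est +/- z * SE_est, so width = 2 * z * SE_est = 2 * 1.645 * 4.294595
Width = 14.1292

14.1292


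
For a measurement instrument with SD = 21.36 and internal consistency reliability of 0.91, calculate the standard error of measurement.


SEM = SD * sqrt(1 - rxx)
SEM = 21.36 * sqrt(1 - 0.91)
SEM = 21.36 * sqrt(0.09) = 21.36 * 0.3
SEM = 6.408

6.408


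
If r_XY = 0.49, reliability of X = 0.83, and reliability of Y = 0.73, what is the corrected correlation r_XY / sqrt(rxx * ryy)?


r_corrected = rxy / sqrt(rxx * ryy)
= 0.49 / sqrt(0.83 * 0.73)
= 0.49 / sqrt(0.6059)
= 0.49 / 0.778396
r_corrected = 0.6295

0.6295


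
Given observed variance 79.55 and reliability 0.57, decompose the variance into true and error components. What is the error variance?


var_true = rxx * var_obs = 0.57 * 79.55 = 45.3435
var_error = var_obs - var_true
var_error = 79.55 - 45.3435
var_error = 34.2065

34.2065


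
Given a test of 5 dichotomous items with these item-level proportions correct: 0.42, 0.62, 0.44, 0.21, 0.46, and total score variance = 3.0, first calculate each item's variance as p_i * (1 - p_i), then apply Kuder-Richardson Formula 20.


For each item, compute p_i * q_i:
  Item 1: 0.42 * 0.58 = 0.2436
  Item 2: 0.62 * 0.38 = 0.2356
  Item 3: 0.44 * 0.56 = 0.2464
  Item 4: 0.21 * 0.79 = 0.1659
  Item 5: 0.46 * 0.54 = 0.2484
Sum(p_i * q_i) = 0.2436 + 0.2356 + 0.2464 + 0.1659 + 0.2484 = 1.1399
KR-20 = (k/(k-1)) * (1 - Sum(p_i*q_i) / Var_total)
= (5/4) * (1 - 1.1399/3.0)
= 1.25 * 0.62
KR-20 = 0.775

0.775


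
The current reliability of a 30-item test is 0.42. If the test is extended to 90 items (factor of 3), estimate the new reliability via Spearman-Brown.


r_new = (n * rxx) / (1 + (n-1) * rxx)
r_new = (3 * 0.42) / (1 + 2 * 0.42)
r_new = 1.26 / 1.84
r_new = 0.6848

0.6848


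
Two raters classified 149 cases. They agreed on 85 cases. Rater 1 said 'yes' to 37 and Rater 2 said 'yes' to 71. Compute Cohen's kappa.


P_o = 85/149 = 0.57047
P_e = (37*71 + 112*78) / 22201 = 0.511824
kappa = (P_o - P_e) / (1 - P_e)
kappa = (0.57047 - 0.511824) / (1 - 0.511824)
kappa = 0.1201

0.1201


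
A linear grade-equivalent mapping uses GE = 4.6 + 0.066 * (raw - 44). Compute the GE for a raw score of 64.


raw - median = 64 - 44 = 20
slope * diff = 0.066 * 20 = 1.32
GE = 4.6 + 1.32
GE = 5.92

5.92


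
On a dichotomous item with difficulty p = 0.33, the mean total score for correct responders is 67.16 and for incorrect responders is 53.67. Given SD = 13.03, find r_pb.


q = 1 - p = 0.67
rpb = ((M1 - M0) / SD) * sqrt(p * q)
rpb = ((67.16 - 53.67) / 13.03) * sqrt(0.33 * 0.67)
rpb = 0.4868

0.4868


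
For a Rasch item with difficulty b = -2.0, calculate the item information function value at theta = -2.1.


P = 1/(1+exp(-(-2.1--2.0))) = 0.475
I = P*(1-P) = 0.475 * 0.525
I = 0.2494

0.2494


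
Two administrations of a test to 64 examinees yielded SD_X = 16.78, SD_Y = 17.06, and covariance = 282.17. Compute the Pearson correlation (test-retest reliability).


r = cov(X,Y) / (SD_X * SD_Y)
r = 282.17 / (16.78 * 17.06)
r = 282.17 / 286.2668
r = 0.9857

0.9857


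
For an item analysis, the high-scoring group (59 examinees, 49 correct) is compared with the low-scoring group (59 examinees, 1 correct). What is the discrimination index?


p_upper = 49/59 = 0.8305
p_lower = 1/59 = 0.0169
D = 0.8305 - 0.0169 = 0.8136

0.8136


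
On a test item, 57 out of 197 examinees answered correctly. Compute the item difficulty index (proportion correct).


Item difficulty p = number correct / total examinees
p = 57 / 197
p = 0.2893

0.2893


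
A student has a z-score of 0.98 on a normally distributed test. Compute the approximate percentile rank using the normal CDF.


CDF(z) = 0.5 * (1 + erf(z/sqrt(2)))
erf(0.693) = 0.6729
CDF = 0.8365
Percentile rank = 0.8365 * 100 = 83.65

83.65


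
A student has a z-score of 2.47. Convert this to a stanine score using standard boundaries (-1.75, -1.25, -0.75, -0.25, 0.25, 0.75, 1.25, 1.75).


Stanine boundaries: [-1.75, -1.25, -0.75, -0.25, 0.25, 0.75, 1.25, 1.75]
z = 2.47
Check each boundary:
  z >= -1.75 -> could be stanine 2
  z >= -1.25 -> could be stanine 3
  z >= -0.75 -> could be stanine 4
  z >= -0.25 -> could be stanine 5
  z >= 0.25 -> could be stanine 6
  z >= 0.75 -> could be stanine 7
  z >= 1.25 -> could be stanine 8
  z >= 1.75 -> could be stanine 9
Highest qualifying boundary gives stanine = 9

9


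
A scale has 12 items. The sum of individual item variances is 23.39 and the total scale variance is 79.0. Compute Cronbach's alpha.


alpha = (k/(k-1)) * (1 - sum(si^2)/s_total^2)
= (12/11) * (1 - 23.39/79.0)
alpha = 0.7679

0.7679


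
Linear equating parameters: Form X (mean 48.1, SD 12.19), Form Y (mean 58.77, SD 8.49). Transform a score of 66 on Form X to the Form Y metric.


slope = SD_Y / SD_X = 8.49 / 12.19 ~ 0.6965
intercept = mean_Y - slope * mean_X = 58.77 - (8.49 / 12.19) * 48.1 ~ 25.2697
Y = slope * X + intercept. To avoid rounding drift from the rounded slope/intercept, evaluate the equivalent form Y = mean_Y + SD_Y * (X - mean_X) / SD_X at full precision:
Y = 58.77 + 8.49 * (66 - 48.1) / 12.19
Y = 58.77 + 8.49 * 17.9 / 12.19
Y = 58.77 + 151.971 / 12.19
Y = 58.77 + 12.4669
Y = 71.2369

71.2369


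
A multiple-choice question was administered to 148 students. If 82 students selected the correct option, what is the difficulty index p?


Item difficulty p = number correct / total examinees
p = 82 / 148
p = 0.5541

0.5541


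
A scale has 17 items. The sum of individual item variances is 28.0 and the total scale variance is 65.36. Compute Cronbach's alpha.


alpha = (k/(k-1)) * (1 - sum(si^2)/s_total^2)
= (17/16) * (1 - 28.0/65.36)
alpha = 0.6073

0.6073


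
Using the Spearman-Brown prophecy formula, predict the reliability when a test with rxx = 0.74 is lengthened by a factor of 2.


r_new = (n * rxx) / (1 + (n-1) * rxx)
r_new = (2 * 0.74) / (1 + 1 * 0.74)
r_new = 1.48 / 1.74
r_new = 0.8506

0.8506


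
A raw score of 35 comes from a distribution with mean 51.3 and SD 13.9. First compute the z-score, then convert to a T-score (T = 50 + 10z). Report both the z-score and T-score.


z = (X - mean) / SD = (35 - 51.3) / 13.9
z = -16.3 / 13.9
z = -1.1727
T-score = T = 50 + 10z
Carry z at full precision (z = -16.3 / 13.9) into the conversion:
T-score = 50 + 10 * (-16.3 / 13.9) = 50 + -163 / 13.9
T-score = 50 + -11.7266
T-score = 38.2734

38.2734


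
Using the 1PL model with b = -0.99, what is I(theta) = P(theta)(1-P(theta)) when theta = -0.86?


P = 1/(1+exp(-(-0.86--0.99))) = 0.5325
I = P*(1-P) = 0.5325 * 0.4675
I = 0.2489

0.2489


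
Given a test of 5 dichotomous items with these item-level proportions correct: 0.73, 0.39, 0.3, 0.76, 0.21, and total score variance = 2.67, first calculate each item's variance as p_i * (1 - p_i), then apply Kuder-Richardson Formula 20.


For each item, compute p_i * q_i:
  Item 1: 0.73 * 0.27 = 0.1971
  Item 2: 0.39 * 0.61 = 0.2379
  Item 3: 0.3 * 0.7 = 0.21
  Item 4: 0.76 * 0.24 = 0.1824
  Item 5: 0.21 * 0.79 = 0.1659
Sum(p_i * q_i) = 0.1971 + 0.2379 + 0.21 + 0.1824 + 0.1659 = 0.9933
KR-20 = (k/(k-1)) * (1 - Sum(p_i*q_i) / Var_total)
= (5/4) * (1 - 0.9933/2.67)
= 1.25 * 0.628
KR-20 = 0.785

0.785


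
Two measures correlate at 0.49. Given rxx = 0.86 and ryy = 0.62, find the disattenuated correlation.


r_corrected = rxy / sqrt(rxx * ryy)
= 0.49 / sqrt(0.86 * 0.62)
= 0.49 / sqrt(0.5332)
= 0.49 / 0.730205
r_corrected = 0.671

0.671


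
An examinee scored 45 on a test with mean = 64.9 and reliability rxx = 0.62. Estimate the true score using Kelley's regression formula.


T_est = rxx * X + (1 - rxx) * mean
T_est = 0.62 * 45 + 0.38 * 64.9
T_est = 27.9 + 24.662
T_est = 52.562

52.562


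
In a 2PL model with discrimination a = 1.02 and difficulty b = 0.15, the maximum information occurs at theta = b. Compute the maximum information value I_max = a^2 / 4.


For 2PL, max info at theta = b = 0.15
I_max = a^2 / 4 = 1.02^2 / 4
= 1.0404 / 4
I_max = 0.2601

0.2601


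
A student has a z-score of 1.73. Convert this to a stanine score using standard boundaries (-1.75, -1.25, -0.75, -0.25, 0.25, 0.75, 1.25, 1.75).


Stanine boundaries: [-1.75, -1.25, -0.75, -0.25, 0.25, 0.75, 1.25, 1.75]
z = 1.73
Check each boundary:
  z >= -1.75 -> could be stanine 2
  z >= -1.25 -> could be stanine 3
  z >= -0.75 -> could be stanine 4
  z >= -0.25 -> could be stanine 5
  z >= 0.25 -> could be stanine 6
  z >= 0.75 -> could be stanine 7
  z >= 1.25 -> could be stanine 8
  z < 1.75
Highest qualifying boundary gives stanine = 8

8


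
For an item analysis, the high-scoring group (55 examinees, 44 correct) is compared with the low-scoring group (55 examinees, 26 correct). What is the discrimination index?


p_upper = 44/55 = 0.8
p_lower = 26/55 = 0.4727
D = 0.8 - 0.4727 = 0.3273

0.3273


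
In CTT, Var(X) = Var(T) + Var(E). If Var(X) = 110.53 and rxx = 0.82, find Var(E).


var_true = rxx * var_obs = 0.82 * 110.53 = 90.6346
var_error = var_obs - var_true
var_error = 110.53 - 90.6346
var_error = 19.8954

19.8954


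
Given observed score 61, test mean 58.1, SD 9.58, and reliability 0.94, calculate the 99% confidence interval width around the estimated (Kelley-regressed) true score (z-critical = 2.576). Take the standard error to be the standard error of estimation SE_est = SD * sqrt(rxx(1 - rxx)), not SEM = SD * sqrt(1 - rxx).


True score estimate = 0.94*61 + 0.06*58.1 = 60.826
SE_est = SD * sqrt(rxx * (1 - rxx)) = 9.58 * sqrt(0.94 * 0.06) = 9.58 * sqrt(0.0564) = 2.275124
CI = T_est +/- z * SE_est, so width = 2 * z * SE_est = 2 * 2.576 * 2.275124
Width = 11.7214

11.7214


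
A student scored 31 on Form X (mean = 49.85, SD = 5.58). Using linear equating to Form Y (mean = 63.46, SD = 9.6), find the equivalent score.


slope = SD_Y / SD_X = 9.6 / 5.58 ~ 1.7204
intercept = mean_Y - slope * mean_X = 63.46 - (9.6 / 5.58) * 49.85 ~ -22.3034
Y = slope * X + intercept. To avoid rounding drift from the rounded slope/intercept, evaluate the equivalent form Y = mean_Y + SD_Y * (X - mean_X) / SD_X at full precision:
Y = 63.46 + 9.6 * (31 - 49.85) / 5.58
Y = 63.46 - 9.6 * 18.85 / 5.58
Y = 63.46 - 180.96 / 5.58
Y = 63.46 - 32.4301
Y = 31.0299

31.0299


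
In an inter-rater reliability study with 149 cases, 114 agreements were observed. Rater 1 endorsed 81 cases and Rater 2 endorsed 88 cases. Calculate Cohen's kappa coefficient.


P_o = 114/149 = 0.765101
P_e = (81*88 + 68*61) / 22201 = 0.507905
kappa = (P_o - P_e) / (1 - P_e)
kappa = (0.765101 - 0.507905) / (1 - 0.507905)
kappa = 0.5227

0.5227


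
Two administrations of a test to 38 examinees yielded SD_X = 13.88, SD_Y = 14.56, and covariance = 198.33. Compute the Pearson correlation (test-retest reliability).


r = cov(X,Y) / (SD_X * SD_Y)
r = 198.33 / (13.88 * 14.56)
r = 198.33 / 202.0928
r = 0.9814

0.9814


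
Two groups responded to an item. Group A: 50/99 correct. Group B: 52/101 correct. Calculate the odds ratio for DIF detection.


Odds_A = 50/49 = 1.0204
Odds_B = 52/49 = 1.0612
OR = Odds_A / Odds_B = 1.0204 / 1.0612
Exactly, OR = (50 * 49) / (49 * 52) = 2450 / 2548
OR = 0.9615

0.9615


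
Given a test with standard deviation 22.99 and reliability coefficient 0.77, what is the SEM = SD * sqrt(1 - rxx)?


SEM = SD * sqrt(1 - rxx)
SEM = 22.99 * sqrt(1 - 0.77)
SEM = 22.99 * sqrt(0.23) = 22.99 * 0.479583
SEM = 11.0256

11.0256


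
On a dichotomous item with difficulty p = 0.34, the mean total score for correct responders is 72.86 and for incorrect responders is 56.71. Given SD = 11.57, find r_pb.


q = 1 - p = 0.66
rpb = ((M1 - M0) / SD) * sqrt(p * q)
rpb = ((72.86 - 56.71) / 11.57) * sqrt(0.34 * 0.66)
rpb = 0.6612

0.6612


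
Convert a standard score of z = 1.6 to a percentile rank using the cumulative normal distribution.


CDF(z) = 0.5 * (1 + erf(z/sqrt(2)))
erf(1.1314) = 0.8904
CDF = 0.9452
Percentile rank = 0.9452 * 100 = 94.52

94.52


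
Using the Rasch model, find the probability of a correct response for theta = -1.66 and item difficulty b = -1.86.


theta - b = -1.66 - -1.86 = 0.2
exp(-(theta - b)) = exp(-0.2) = 0.8187
P = 1 / (1 + 0.8187)
P = 0.5498

0.5498


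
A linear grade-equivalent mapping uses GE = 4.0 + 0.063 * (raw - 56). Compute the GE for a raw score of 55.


raw - median = 55 - 56 = -1
slope * diff = 0.063 * -1 = -0.063
GE = 4.0 + -0.063
GE = 3.937

3.937


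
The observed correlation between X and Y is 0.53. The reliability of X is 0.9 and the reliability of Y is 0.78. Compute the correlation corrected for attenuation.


r_corrected = rxy / sqrt(rxx * ryy)
= 0.53 / sqrt(0.9 * 0.78)
= 0.53 / sqrt(0.702)
= 0.53 / 0.837854
r_corrected = 0.6326

0.6326


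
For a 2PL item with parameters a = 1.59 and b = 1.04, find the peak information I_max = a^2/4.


For 2PL, max info at theta = b = 1.04
I_max = a^2 / 4 = 1.59^2 / 4
= 2.5281 / 4
I_max = 0.632

0.632


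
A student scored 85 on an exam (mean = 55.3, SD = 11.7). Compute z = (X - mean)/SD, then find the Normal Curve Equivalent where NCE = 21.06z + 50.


z = (X - mean) / SD = (85 - 55.3) / 11.7
z = 29.7 / 11.7
z = 2.5385
NCE = NCE = 21.06z + 50
Carry z at full precision (z = 29.7 / 11.7) into the conversion:
NCE = 21.06 * (29.7 / 11.7) + 50 = 625.482 / 11.7 + 50
NCE = 53.46 + 50
NCE = 103.46

103.46


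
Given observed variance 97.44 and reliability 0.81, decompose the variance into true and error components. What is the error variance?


var_true = rxx * var_obs = 0.81 * 97.44 = 78.9264
var_error = var_obs - var_true
var_error = 97.44 - 78.9264
var_error = 18.5136

18.5136


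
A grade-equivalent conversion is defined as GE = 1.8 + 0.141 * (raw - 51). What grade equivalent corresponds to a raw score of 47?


raw - median = 47 - 51 = -4
slope * diff = 0.141 * -4 = -0.564
GE = 1.8 + -0.564
GE = 1.236

1.236


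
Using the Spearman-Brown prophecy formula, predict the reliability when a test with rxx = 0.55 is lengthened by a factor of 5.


r_new = (n * rxx) / (1 + (n-1) * rxx)
r_new = (5 * 0.55) / (1 + 4 * 0.55)
r_new = 2.75 / 3.2
r_new = 0.8594

0.8594


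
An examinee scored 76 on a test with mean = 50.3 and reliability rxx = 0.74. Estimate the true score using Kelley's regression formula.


T_est = rxx * X + (1 - rxx) * mean
T_est = 0.74 * 76 + 0.26 * 50.3
T_est = 56.24 + 13.078
T_est = 69.318

69.318


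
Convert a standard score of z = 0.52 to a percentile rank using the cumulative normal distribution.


CDF(z) = 0.5 * (1 + erf(z/sqrt(2)))
erf(0.3677) = 0.3969
CDF = 0.6985
Percentile rank = 0.6985 * 100 = 69.85

69.85


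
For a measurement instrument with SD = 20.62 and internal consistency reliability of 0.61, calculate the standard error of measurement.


SEM = SD * sqrt(1 - rxx)
SEM = 20.62 * sqrt(1 - 0.61)
SEM = 20.62 * sqrt(0.39) = 20.62 * 0.6245
SEM = 12.8772

12.8772


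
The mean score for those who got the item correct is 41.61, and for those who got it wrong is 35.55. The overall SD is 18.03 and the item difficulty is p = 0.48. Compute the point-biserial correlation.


q = 1 - p = 0.52
rpb = ((M1 - M0) / SD) * sqrt(p * q)
rpb = ((41.61 - 35.55) / 18.03) * sqrt(0.48 * 0.52)
rpb = 0.1679

0.1679


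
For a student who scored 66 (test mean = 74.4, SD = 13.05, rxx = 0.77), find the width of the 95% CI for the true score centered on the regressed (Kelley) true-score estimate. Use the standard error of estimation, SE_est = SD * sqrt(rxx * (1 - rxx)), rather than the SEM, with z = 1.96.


True score estimate = 0.77*66 + 0.23*74.4 = 67.932
SE_est = SD * sqrt(rxx * (1 - rxx)) = 13.05 * sqrt(0.77 * 0.23) = 13.05 * sqrt(0.1771) = 5.491864
CI = T_est +/- z * SE_est, so width = 2 * z * SE_est = 2 * 1.96 * 5.491864
Width = 21.5281

21.5281


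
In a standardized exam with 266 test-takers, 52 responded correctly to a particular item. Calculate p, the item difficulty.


Item difficulty p = number correct / total examinees
p = 52 / 266
p = 0.1955

0.1955


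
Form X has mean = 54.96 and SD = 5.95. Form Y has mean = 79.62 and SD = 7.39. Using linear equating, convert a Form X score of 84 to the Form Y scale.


slope = SD_Y / SD_X = 7.39 / 5.95 ~ 1.242
intercept = mean_Y - slope * mean_X = 79.62 - (7.39 / 5.95) * 54.96 ~ 11.3588
Y = slope * X + intercept. To avoid rounding drift from the rounded slope/intercept, evaluate the equivalent form Y = mean_Y + SD_Y * (X - mean_X) / SD_X at full precision:
Y = 79.62 + 7.39 * (84 - 54.96) / 5.95
Y = 79.62 + 7.39 * 29.04 / 5.95
Y = 79.62 + 214.6056 / 5.95
Y = 79.62 + 36.0682
Y = 115.6882

115.6882


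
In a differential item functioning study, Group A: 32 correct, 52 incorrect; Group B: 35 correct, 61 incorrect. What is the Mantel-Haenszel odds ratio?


Odds_A = 32/52 = 0.6154
Odds_B = 35/61 = 0.5738
OR = Odds_A / Odds_B = 0.6154 / 0.5738
Exactly, OR = (32 * 61) / (52 * 35) = 1952 / 1820
OR = 1.0725

1.0725


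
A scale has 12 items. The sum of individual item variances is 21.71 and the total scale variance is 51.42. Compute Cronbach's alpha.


alpha = (k/(k-1)) * (1 - sum(si^2)/s_total^2)
= (12/11) * (1 - 21.71/51.42)
alpha = 0.6303

0.6303


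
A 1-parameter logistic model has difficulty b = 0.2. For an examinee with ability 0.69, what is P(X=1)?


theta - b = 0.69 - 0.2 = 0.49
exp(-(theta - b)) = exp(-0.49) = 0.6126
P = 1 / (1 + 0.6126)
P = 0.6201

0.6201


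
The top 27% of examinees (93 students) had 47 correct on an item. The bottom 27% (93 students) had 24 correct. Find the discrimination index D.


p_upper = 47/93 = 0.5054
p_lower = 24/93 = 0.2581
D = 0.5054 - 0.2581 = 0.2473

0.2473


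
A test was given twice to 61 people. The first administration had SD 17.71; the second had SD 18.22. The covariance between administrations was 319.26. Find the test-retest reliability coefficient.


r = cov(X,Y) / (SD_X * SD_Y)
r = 319.26 / (17.71 * 18.22)
r = 319.26 / 322.6762
r = 0.9894

0.9894


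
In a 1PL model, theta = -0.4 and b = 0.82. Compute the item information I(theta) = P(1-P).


P = 1/(1+exp(-(-0.4-0.82))) = 0.2279
I = P*(1-P) = 0.2279 * 0.7721
I = 0.176

0.176


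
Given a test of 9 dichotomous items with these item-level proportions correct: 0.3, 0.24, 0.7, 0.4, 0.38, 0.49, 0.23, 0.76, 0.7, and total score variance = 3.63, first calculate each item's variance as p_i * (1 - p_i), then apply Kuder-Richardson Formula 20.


For each item, compute p_i * q_i:
  Item 1: 0.3 * 0.7 = 0.21
  Item 2: 0.24 * 0.76 = 0.1824
  Item 3: 0.7 * 0.3 = 0.21
  Item 4: 0.4 * 0.6 = 0.24
  Item 5: 0.38 * 0.62 = 0.2356
  Item 6: 0.49 * 0.51 = 0.2499
  Item 7: 0.23 * 0.77 = 0.1771
  Item 8: 0.76 * 0.24 = 0.1824
  Item 9: 0.7 * 0.3 = 0.21
Sum(p_i * q_i) = 0.21 + 0.1824 + 0.21 + 0.24 + 0.2356 + 0.2499 + 0.1771 + 0.1824 + 0.21 = 1.8974
KR-20 = (k/(k-1)) * (1 - Sum(p_i*q_i) / Var_total)
= (9/8) * (1 - 1.8974/3.63)
= 1.125 * 0.4773
KR-20 = 0.537

0.537


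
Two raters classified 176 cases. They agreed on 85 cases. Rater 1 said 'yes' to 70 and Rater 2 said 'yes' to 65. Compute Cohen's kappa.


P_o = 85/176 = 0.482955
P_e = (70*65 + 106*111) / 30976 = 0.52673
kappa = (P_o - P_e) / (1 - P_e)
kappa = (0.482955 - 0.52673) / (1 - 0.52673)
kappa = -0.0925

-0.0925


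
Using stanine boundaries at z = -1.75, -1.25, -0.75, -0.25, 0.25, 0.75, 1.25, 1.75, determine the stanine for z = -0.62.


Stanine boundaries: [-1.75, -1.25, -0.75, -0.25, 0.25, 0.75, 1.25, 1.75]
z = -0.62
Check each boundary:
  z >= -1.75 -> could be stanine 2
  z >= -1.25 -> could be stanine 3
  z >= -0.75 -> could be stanine 4
  z < -0.25
  z < 0.25
  z < 0.75
  z < 1.25
  z < 1.75
Highest qualifying boundary gives stanine = 4

4


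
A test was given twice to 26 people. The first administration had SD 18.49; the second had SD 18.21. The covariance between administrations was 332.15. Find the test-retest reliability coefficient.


r = cov(X,Y) / (SD_X * SD_Y)
r = 332.15 / (18.49 * 18.21)
r = 332.15 / 336.7029
r = 0.9865

0.9865


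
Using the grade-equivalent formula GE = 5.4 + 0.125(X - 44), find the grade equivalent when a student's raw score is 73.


raw - median = 73 - 44 = 29
slope * diff = 0.125 * 29 = 3.625
GE = 5.4 + 3.625
GE = 9.025

9.025


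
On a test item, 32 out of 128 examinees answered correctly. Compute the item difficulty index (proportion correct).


Item difficulty p = number correct / total examinees
p = 32 / 128
p = 0.25

0.25


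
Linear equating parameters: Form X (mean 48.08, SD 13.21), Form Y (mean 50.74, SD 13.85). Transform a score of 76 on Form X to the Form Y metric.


slope = SD_Y / SD_X = 13.85 / 13.21 ~ 1.0484
intercept = mean_Y - slope * mean_X = 50.74 - (13.85 / 13.21) * 48.08 ~ 0.3306
Y = slope * X + intercept. To avoid rounding drift from the rounded slope/intercept, evaluate the equivalent form Y = mean_Y + SD_Y * (X - mean_X) / SD_X at full precision:
Y = 50.74 + 13.85 * (76 - 48.08) / 13.21
Y = 50.74 + 13.85 * 27.92 / 13.21
Y = 50.74 + 386.692 / 13.21
Y = 50.74 + 29.2727
Y = 80.0127

80.0127


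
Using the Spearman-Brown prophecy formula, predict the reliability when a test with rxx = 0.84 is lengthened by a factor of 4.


r_new = (n * rxx) / (1 + (n-1) * rxx)
r_new = (4 * 0.84) / (1 + 3 * 0.84)
r_new = 3.36 / 3.52
r_new = 0.9545

0.9545


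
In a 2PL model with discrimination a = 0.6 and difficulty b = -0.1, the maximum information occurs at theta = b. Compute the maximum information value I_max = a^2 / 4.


For 2PL, max info at theta = b = -0.1
I_max = a^2 / 4 = 0.6^2 / 4
= 0.36 / 4
I_max = 0.09

0.09


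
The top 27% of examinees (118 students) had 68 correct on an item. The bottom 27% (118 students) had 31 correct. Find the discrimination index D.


p_upper = 68/118 = 0.5763
p_lower = 31/118 = 0.2627
D = 0.5763 - 0.2627 = 0.3136

0.3136


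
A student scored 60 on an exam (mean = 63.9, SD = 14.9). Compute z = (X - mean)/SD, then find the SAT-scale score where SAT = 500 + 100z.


z = (X - mean) / SD = (60 - 63.9) / 14.9
z = -3.9 / 14.9
z = -0.2617
SAT-scale = SAT = 500 + 100z
Carry z at full precision (z = -3.9 / 14.9) into the conversion:
SAT-scale = 500 + 100 * (-3.9 / 14.9) = 500 + -390 / 14.9
SAT-scale = 500 + -26.1745
SAT-scale = 473.8255

473.8255


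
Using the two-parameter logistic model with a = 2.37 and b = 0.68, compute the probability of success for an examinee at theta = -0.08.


a*(theta - b) = 2.37 * (-0.08 - 0.68) = -1.8012
exp(--1.8012) = 6.0569
P = 1 / (1 + 6.0569)
P = 0.1417

0.1417


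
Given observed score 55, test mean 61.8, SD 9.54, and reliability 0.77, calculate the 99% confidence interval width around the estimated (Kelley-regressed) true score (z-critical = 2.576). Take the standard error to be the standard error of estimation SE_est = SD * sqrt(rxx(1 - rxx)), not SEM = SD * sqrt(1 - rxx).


True score estimate = 0.77*55 + 0.23*61.8 = 56.564
SE_est = SD * sqrt(rxx * (1 - rxx)) = 9.54 * sqrt(0.77 * 0.23) = 9.54 * sqrt(0.1771) = 4.014742
CI = T_est +/- z * SE_est, so width = 2 * z * SE_est = 2 * 2.576 * 4.014742
Width = 20.684

20.684


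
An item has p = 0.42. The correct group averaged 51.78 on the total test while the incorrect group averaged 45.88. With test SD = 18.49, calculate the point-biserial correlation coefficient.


q = 1 - p = 0.58
rpb = ((M1 - M0) / SD) * sqrt(p * q)
rpb = ((51.78 - 45.88) / 18.49) * sqrt(0.42 * 0.58)
rpb = 0.1575

0.1575


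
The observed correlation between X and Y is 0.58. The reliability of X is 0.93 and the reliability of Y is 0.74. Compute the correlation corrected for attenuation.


r_corrected = rxy / sqrt(rxx * ryy)
= 0.58 / sqrt(0.93 * 0.74)
= 0.58 / sqrt(0.6882)
= 0.58 / 0.829578
r_corrected = 0.6992

0.6992


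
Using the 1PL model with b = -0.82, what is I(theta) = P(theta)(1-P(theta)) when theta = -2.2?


P = 1/(1+exp(-(-2.2--0.82))) = 0.201
I = P*(1-P) = 0.201 * 0.799
I = 0.1606

0.1606


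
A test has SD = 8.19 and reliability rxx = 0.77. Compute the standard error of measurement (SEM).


SEM = SD * sqrt(1 - rxx)
SEM = 8.19 * sqrt(1 - 0.77)
SEM = 8.19 * sqrt(0.23) = 8.19 * 0.479583
SEM = 3.9278

3.9278


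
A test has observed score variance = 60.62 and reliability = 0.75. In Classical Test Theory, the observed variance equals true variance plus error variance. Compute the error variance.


var_true = rxx * var_obs = 0.75 * 60.62 = 45.465
var_error = var_obs - var_true
var_error = 60.62 - 45.465
var_error = 15.155

15.155


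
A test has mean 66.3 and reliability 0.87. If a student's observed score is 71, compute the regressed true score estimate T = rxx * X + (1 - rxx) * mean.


T_est = rxx * X + (1 - rxx) * mean
T_est = 0.87 * 71 + 0.13 * 66.3
T_est = 61.77 + 8.619
T_est = 70.389

70.389


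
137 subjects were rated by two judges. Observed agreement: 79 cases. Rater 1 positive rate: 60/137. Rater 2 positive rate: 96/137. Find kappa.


P_o = 79/137 = 0.576642
P_e = (60*96 + 77*41) / 18769 = 0.475092
kappa = (P_o - P_e) / (1 - P_e)
kappa = (0.576642 - 0.475092) / (1 - 0.475092)
kappa = 0.1935

0.1935


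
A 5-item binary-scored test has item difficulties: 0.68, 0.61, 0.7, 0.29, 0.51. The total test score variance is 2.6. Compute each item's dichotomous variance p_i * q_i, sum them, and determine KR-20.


For each item, compute p_i * q_i:
  Item 1: 0.68 * 0.32 = 0.2176
  Item 2: 0.61 * 0.39 = 0.2379
  Item 3: 0.7 * 0.3 = 0.21
  Item 4: 0.29 * 0.71 = 0.2059
  Item 5: 0.51 * 0.49 = 0.2499
Sum(p_i * q_i) = 0.2176 + 0.2379 + 0.21 + 0.2059 + 0.2499 = 1.1213
KR-20 = (k/(k-1)) * (1 - Sum(p_i*q_i) / Var_total)
= (5/4) * (1 - 1.1213/2.6)
= 1.25 * 0.5687
KR-20 = 0.7109

0.7109


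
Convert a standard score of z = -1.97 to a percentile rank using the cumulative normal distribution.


CDF(z) = 0.5 * (1 + erf(z/sqrt(2)))
erf(-1.393) = -0.9512
CDF = 0.0244
Percentile rank = 0.0244 * 100 = 2.44

2.44


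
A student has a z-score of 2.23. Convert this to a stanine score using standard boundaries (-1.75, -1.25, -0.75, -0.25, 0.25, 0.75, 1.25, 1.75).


Stanine boundaries: [-1.75, -1.25, -0.75, -0.25, 0.25, 0.75, 1.25, 1.75]
z = 2.23
Check each boundary:
  z >= -1.75 -> could be stanine 2
  z >= -1.25 -> could be stanine 3
  z >= -0.75 -> could be stanine 4
  z >= -0.25 -> could be stanine 5
  z >= 0.25 -> could be stanine 6
  z >= 0.75 -> could be stanine 7
  z >= 1.25 -> could be stanine 8
  z >= 1.75 -> could be stanine 9
Highest qualifying boundary gives stanine = 9

9


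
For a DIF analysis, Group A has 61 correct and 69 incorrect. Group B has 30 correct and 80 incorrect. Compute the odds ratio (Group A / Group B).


Odds_A = 61/69 = 0.8841
Odds_B = 30/80 = 0.375
OR = Odds_A / Odds_B = 0.8841 / 0.375
Exactly, OR = (61 * 80) / (69 * 30) = 4880 / 2070
OR = 2.3575

2.3575


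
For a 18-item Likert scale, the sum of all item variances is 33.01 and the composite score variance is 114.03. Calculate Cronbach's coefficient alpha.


alpha = (k/(k-1)) * (1 - sum(si^2)/s_total^2)
= (18/17) * (1 - 33.01/114.03)
alpha = 0.7523

0.7523


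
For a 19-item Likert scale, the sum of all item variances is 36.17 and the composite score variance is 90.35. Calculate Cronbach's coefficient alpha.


alpha = (k/(k-1)) * (1 - sum(si^2)/s_total^2)
= (19/18) * (1 - 36.17/90.35)
alpha = 0.633

0.633


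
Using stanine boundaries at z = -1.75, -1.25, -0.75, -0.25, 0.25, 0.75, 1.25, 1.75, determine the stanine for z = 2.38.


Stanine boundaries: [-1.75, -1.25, -0.75, -0.25, 0.25, 0.75, 1.25, 1.75]
z = 2.38
Check each boundary:
  z >= -1.75 -> could be stanine 2
  z >= -1.25 -> could be stanine 3
  z >= -0.75 -> could be stanine 4
  z >= -0.25 -> could be stanine 5
  z >= 0.25 -> could be stanine 6
  z >= 0.75 -> could be stanine 7
  z >= 1.25 -> could be stanine 8
  z >= 1.75 -> could be stanine 9
Highest qualifying boundary gives stanine = 9

9


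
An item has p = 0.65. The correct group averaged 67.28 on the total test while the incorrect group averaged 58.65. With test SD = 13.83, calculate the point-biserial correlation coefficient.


q = 1 - p = 0.35
rpb = ((M1 - M0) / SD) * sqrt(p * q)
rpb = ((67.28 - 58.65) / 13.83) * sqrt(0.65 * 0.35)
rpb = 0.2976

0.2976


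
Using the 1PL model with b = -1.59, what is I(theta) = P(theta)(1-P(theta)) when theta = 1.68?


P = 1/(1+exp(-(1.68--1.59))) = 0.9634
I = P*(1-P) = 0.9634 * 0.0366
I = 0.0353

0.0353


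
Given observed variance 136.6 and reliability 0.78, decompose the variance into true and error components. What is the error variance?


var_true = rxx * var_obs = 0.78 * 136.6 = 106.548
var_error = var_obs - var_true
var_error = 136.6 - 106.548
var_error = 30.052

30.052


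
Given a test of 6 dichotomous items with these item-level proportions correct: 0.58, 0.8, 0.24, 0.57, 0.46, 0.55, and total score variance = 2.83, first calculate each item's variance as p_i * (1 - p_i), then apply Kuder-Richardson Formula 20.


For each item, compute p_i * q_i:
  Item 1: 0.58 * 0.42 = 0.2436
  Item 2: 0.8 * 0.2 = 0.16
  Item 3: 0.24 * 0.76 = 0.1824
  Item 4: 0.57 * 0.43 = 0.2451
  Item 5: 0.46 * 0.54 = 0.2484
  Item 6: 0.55 * 0.45 = 0.2475
Sum(p_i * q_i) = 0.2436 + 0.16 + 0.1824 + 0.2451 + 0.2484 + 0.2475 = 1.327
KR-20 = (k/(k-1)) * (1 - Sum(p_i*q_i) / Var_total)
= (6/5) * (1 - 1.327/2.83)
= 1.2 * 0.5311
KR-20 = 0.6373

0.6373


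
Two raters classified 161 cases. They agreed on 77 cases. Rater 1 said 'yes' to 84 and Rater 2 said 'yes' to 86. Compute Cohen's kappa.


P_o = 77/161 = 0.478261
P_e = (84*86 + 77*75) / 25921 = 0.501485
kappa = (P_o - P_e) / (1 - P_e)
kappa = (0.478261 - 0.501485) / (1 - 0.501485)
kappa = -0.0466

-0.0466


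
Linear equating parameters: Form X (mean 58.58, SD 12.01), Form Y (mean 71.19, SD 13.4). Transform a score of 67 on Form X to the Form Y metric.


slope = SD_Y / SD_X = 13.4 / 12.01 ~ 1.1157
intercept = mean_Y - slope * mean_X = 71.19 - (13.4 / 12.01) * 58.58 ~ 5.8301
Y = slope * X + intercept. To avoid rounding drift from the rounded slope/intercept, evaluate the equivalent form Y = mean_Y + SD_Y * (X - mean_X) / SD_X at full precision:
Y = 71.19 + 13.4 * (67 - 58.58) / 12.01
Y = 71.19 + 13.4 * 8.42 / 12.01
Y = 71.19 + 112.828 / 12.01
Y = 71.19 + 9.3945
Y = 80.5845

80.5845


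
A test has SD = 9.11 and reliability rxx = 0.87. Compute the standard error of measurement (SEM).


SEM = SD * sqrt(1 - rxx)
SEM = 9.11 * sqrt(1 - 0.87)
SEM = 9.11 * sqrt(0.13) = 9.11 * 0.360555
SEM = 3.2847

3.2847


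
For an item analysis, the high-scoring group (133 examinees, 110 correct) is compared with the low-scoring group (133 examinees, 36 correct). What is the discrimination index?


p_upper = 110/133 = 0.8271
p_lower = 36/133 = 0.2707
D = 0.8271 - 0.2707 = 0.5564

0.5564


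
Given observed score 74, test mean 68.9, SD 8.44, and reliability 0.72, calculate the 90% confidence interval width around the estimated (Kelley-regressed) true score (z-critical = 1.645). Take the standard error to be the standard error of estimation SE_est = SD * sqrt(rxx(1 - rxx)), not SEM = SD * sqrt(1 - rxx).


True score estimate = 0.72*74 + 0.28*68.9 = 72.572
SE_est = SD * sqrt(rxx * (1 - rxx)) = 8.44 * sqrt(0.72 * 0.28) = 8.44 * sqrt(0.2016) = 3.789551
CI = T_est +/- z * SE_est, so width = 2 * z * SE_est = 2 * 1.645 * 3.789551
Width = 12.4676

12.4676


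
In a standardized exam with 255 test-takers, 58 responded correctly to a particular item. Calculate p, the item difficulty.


Item difficulty p = number correct / total examinees
p = 58 / 255
p = 0.2275

0.2275


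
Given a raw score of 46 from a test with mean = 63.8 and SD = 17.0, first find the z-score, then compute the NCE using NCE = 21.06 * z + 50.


z = (X - mean) / SD = (46 - 63.8) / 17.0
z = -17.8 / 17.0
z = -1.0471
NCE = NCE = 21.06z + 50
Carry z at full precision (z = -17.8 / 17.0) into the conversion:
NCE = 21.06 * (-17.8 / 17.0) + 50 = -374.868 / 17.0 + 50
NCE = -22.0511 + 50
NCE = 27.9489

27.9489


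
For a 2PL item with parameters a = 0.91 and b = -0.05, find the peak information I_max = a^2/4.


For 2PL, max info at theta = b = -0.05
I_max = a^2 / 4 = 0.91^2 / 4
= 0.8281 / 4
I_max = 0.207

0.207


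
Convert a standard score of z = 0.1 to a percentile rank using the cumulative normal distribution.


CDF(z) = 0.5 * (1 + erf(z/sqrt(2)))
erf(0.0707) = 0.0797
CDF = 0.5398
Percentile rank = 0.5398 * 100 = 53.98

53.98


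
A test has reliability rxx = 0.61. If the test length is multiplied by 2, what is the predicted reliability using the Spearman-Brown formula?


r_new = (n * rxx) / (1 + (n-1) * rxx)
r_new = (2 * 0.61) / (1 + 1 * 0.61)
r_new = 1.22 / 1.61
r_new = 0.7578

0.7578


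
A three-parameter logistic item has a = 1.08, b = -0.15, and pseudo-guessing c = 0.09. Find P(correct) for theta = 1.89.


logit = 1.08*(1.89 - -0.15) = 2.2032
P* = 1/(1 + exp(-2.2032)) = 0.9005
P = 0.09 + (1 - 0.09) * 0.9005
P = 0.9095

0.9095


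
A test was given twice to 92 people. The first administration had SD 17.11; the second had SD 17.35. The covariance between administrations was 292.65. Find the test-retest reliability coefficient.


r = cov(X,Y) / (SD_X * SD_Y)
r = 292.65 / (17.11 * 17.35)
r = 292.65 / 296.8585
r = 0.9858

0.9858


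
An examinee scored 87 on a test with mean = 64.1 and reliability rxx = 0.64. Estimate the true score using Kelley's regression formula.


T_est = rxx * X + (1 - rxx) * mean
T_est = 0.64 * 87 + 0.36 * 64.1
T_est = 55.68 + 23.076
T_est = 78.756

78.756


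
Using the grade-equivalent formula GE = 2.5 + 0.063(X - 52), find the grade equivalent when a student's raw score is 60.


raw - median = 60 - 52 = 8
slope * diff = 0.063 * 8 = 0.504
GE = 2.5 + 0.504
GE = 3.004

3.004


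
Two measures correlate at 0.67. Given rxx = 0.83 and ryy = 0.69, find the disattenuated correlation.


r_corrected = rxy / sqrt(rxx * ryy)
= 0.67 / sqrt(0.83 * 0.69)
= 0.67 / sqrt(0.5727)
= 0.67 / 0.756769
r_corrected = 0.8853

0.8853


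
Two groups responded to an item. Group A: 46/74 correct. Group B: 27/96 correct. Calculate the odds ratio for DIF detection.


Odds_A = 46/28 = 1.6429
Odds_B = 27/69 = 0.3913
OR = Odds_A / Odds_B = 1.6429 / 0.3913
Exactly, OR = (46 * 69) / (28 * 27) = 3174 / 756
OR = 4.1984

4.1984


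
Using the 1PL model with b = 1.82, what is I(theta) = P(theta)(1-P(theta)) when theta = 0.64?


P = 1/(1+exp(-(0.64-1.82))) = 0.2351
I = P*(1-P) = 0.2351 * 0.7649
I = 0.1798

0.1798


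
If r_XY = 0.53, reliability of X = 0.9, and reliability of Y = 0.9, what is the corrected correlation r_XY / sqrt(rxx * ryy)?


r_corrected = rxy / sqrt(rxx * ryy)
= 0.53 / sqrt(0.9 * 0.9)
= 0.53 / sqrt(0.81)
= 0.53 / 0.9
r_corrected = 0.5889

0.5889
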